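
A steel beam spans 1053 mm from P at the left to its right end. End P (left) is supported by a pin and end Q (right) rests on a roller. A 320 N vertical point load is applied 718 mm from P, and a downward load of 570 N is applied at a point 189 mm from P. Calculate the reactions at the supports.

Taking moments about P: Q_y·1053 − 320·718 − 570·189 = 0 → Q_y = 337490/1053 = 320.503 ≈ 320.5 N.
ΣF_y = 0: P_y + 320.503 − 320 − 570 = 0 → P_y = 569.5 N.
ΣF_x = 0: no horizontal applied forces, so P_x = 0.

P_x = 0, P_y = 569.5 N, Q_y = 320.5 N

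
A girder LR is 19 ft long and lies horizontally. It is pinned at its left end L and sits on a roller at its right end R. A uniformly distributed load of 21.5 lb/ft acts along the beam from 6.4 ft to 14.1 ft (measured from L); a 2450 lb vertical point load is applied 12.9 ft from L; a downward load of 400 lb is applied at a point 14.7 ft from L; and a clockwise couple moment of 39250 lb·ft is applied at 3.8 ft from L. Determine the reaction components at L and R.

L_x = 0, L_y = -1112 lb, R_y = 4128 lb

Resultant of the distributed load: 21.5 × 7.7 = 165.55 lb at 10.25 ft from L.
Moments about L: R_y·19 − (21.5·7.7)·10.25 − 2450·12.9 − 400·14.7 − 39250 = 0 → R_y = 78431.8875/19 = 4127.99 ≈ 4128 lb.
ΣF_y = 0: L_y + 4127.99 − 21.5·7.7 − 2450 − 400 = 0 → L_y = -1112 lb.
ΣF_x = 0: no horizontal applied forces, so L_x = 0.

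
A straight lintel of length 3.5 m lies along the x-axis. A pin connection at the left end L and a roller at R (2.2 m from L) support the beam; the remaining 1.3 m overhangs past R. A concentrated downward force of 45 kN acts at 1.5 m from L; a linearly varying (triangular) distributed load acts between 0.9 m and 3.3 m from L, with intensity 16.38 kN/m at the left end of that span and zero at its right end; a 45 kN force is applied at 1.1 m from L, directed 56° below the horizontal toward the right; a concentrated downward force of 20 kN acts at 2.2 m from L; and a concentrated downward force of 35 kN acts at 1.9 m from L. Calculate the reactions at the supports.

L_x = -25.16 kN, L_y = 42.21 kN, R_y = 114.8 kN

Resultant of the triangular load: ½ × 16.38 × 2.4 = 19.656 kN, acting at 1.7 m from L (one-third of the span from the peak).
ΣM about L: R_y·2.2 − 45·1.5 − (½·16.38·2.4)·1.7 − 45·sin56°·1.1 − 20·2.2 − 35·1.9 = 0 → R_y = 252.453/2.2 = 114.751 ≈ 114.8 kN.
ΣF_y = 0: L_y + 114.751 − 45 − ½·16.38·2.4 − 45·sin56° − 20 − 35 = 0 → L_y = 42.21 kN.
ΣF_x = 0: L_x + 45·cos56° = 0 → L_x = -25.16 kN.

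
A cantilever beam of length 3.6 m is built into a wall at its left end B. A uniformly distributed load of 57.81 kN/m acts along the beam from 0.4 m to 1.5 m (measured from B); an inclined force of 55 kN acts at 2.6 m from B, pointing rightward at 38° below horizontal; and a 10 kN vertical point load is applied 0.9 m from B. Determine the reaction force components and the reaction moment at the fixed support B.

B_x = -43.34 kN, B_y = 107.5 kN, M_B = 157.5 kN·m

Resultant of the distributed load: 57.81 × 1.1 = 63.591 kN at 0.95 m from B.
ΣF_x = 0: B_x + 55·cos38° = 0 → B_x = -43.34 kN.
ΣF_y = 0: B_y − 57.81·1.1 − 55·sin38° − 10 = 0 → B_y = 107.5 kN.
ΣM about B: M_B − (57.81·1.1)·0.95 − 55·sin38°·2.6 − 10·0.9 = 0 → M_B = 157.5 kN·m.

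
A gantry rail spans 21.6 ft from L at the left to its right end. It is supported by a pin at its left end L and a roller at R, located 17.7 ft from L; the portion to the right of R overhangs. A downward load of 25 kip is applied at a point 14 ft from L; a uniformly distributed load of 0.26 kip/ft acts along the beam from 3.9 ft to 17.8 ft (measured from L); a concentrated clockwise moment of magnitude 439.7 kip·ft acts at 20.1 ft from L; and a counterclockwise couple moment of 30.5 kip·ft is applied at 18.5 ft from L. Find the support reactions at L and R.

L_x = 0, L_y = -16.49 kip, R_y = 45.11 kip

Resultant of the distributed load: 0.26 × 13.9 = 3.614 kip at 10.85 ft from L.
Moments about L: R_y·17.7 − 25·14 − (0.26·13.9)·10.85 − 439.7 + 30.5 = 0 → R_y = 798.4119/17.7 = 45.108 ≈ 45.11 kip.
ΣF_y = 0: L_y + 45.108 − 25 − 0.26·13.9 = 0 → L_y = -16.49 kip.
ΣF_x = 0: no horizontal applied forces, so L_x = 0.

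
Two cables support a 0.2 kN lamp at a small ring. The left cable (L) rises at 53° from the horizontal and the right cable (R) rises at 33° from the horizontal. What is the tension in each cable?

ΣF_x = 0: −T_L·cos53° + T_R·cos33° = 0 → T_R = 0.717582·T_L.
ΣF_y = 0: T_L·sin53° + T_R·sin33° = 0.2.
Substitute: T_L·(0.798636 + 0.717582·0.544639) = 0.2 → T_L = 0.168144 ≈ 0.1681 kN.
Then T_R = 0.717582 × 0.168144 = 0.1207 kN.

T_L = 0.1681 kN, T_R = 0.1207 kN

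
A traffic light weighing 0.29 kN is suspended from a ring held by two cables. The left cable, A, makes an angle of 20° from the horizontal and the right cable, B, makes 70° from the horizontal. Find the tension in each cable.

T_A = 0.09919 kN, T_B = 0.2725 kN

ΣF_x = 0: −T_A·cos20° + T_B·cos70° = 0 → T_B = 2.74748·T_A.
ΣF_y = 0: T_A·sin20° + T_B·sin70° = 0.29.
Substitute: T_A·(0.34202 + 2.74748·0.939693) = 0.29 → T_A = 0.0991857 ≈ 0.09919 kN.
Then T_B = 2.74748 × 0.0991857 = 0.2725 kN.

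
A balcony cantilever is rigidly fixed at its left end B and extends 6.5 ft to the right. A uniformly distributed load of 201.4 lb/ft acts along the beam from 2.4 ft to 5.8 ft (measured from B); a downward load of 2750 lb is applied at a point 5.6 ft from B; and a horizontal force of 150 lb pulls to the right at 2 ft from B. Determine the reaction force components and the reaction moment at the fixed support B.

Resultant of the distributed load: 201.4 × 3.4 = 684.76 lb at 4.1 ft from B.
ΣF_x = 0: B_x + 150 = 0 → B_x = -150.0 lb.
ΣF_y = 0: B_y − 201.4·3.4 − 2750 = 0 → B_y = 3435 lb.
ΣM about B: M_B − (201.4·3.4)·4.1 − 2750·5.6 = 0 → M_B = 18210 lb·ft.

B_x = -150.0 lb, B_y = 3435 lb, M_B = 18210 lb·ft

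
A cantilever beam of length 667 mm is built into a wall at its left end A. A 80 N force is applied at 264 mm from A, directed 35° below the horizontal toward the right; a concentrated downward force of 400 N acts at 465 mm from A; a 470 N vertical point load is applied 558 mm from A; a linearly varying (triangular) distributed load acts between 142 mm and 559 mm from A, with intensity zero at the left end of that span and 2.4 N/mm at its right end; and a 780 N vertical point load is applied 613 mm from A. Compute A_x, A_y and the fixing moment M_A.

Resultant of the triangular load: ½ × 2.4 × 417 = 500.4 N, acting at 420 mm from A (one-third of the span from the peak).
ΣF_x = 0: A_x + 80·cos35° = 0 → A_x = -65.53 N.
ΣF_y = 0: A_y − 80·sin35° − 400 − 470 − ½·2.4·417 − 780 = 0 → A_y = 2196 N.
ΣM about A: M_A − 80·sin35°·264 − 400·465 − 470·558 − (½·2.4·417)·420 − 780·613 = 0 → M_A = 1149000 N·mm.

A_x = -65.53 N, A_y = 2196 N, M_A = 1149000 N·mm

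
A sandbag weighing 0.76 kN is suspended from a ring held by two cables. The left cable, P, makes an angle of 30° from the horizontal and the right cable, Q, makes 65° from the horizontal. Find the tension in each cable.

ΣF_x = 0: −T_P·cos30° + T_Q·cos65° = 0 → T_Q = 2.04919·T_P.
ΣF_y = 0: T_P·sin30° + T_Q·sin65° = 0.76.
Substitute: T_P·(0.5 + 2.04919·0.906308) = 0.76 → T_P = 0.322417 ≈ 0.3224 kN.
Then T_Q = 2.04919 × 0.322417 = 0.6607 kN.

T_P = 0.3224 kN, T_Q = 0.6607 kN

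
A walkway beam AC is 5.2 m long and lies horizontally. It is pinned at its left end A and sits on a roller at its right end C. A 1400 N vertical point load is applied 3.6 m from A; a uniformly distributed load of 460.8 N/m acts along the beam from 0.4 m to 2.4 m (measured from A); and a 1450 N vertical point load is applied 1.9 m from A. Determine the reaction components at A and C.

Resultant of the distributed load: 460.8 × 2 = 921.6 N at 1.4 m from A.
Taking moments about A: C_y·5.2 − 1400·3.6 − (460.8·2)·1.4 − 1450·1.9 = 0 → C_y = 9085.24/5.2 = 1747.16 ≈ 1747 N.
ΣF_y = 0: A_y + 1747.16 − 1400 − 460.8·2 − 1450 = 0 → A_y = 2024 N.
ΣF_x = 0: no horizontal applied forces, so A_x = 0.

A_x = 0, A_y = 2024 N, C_y = 1747 N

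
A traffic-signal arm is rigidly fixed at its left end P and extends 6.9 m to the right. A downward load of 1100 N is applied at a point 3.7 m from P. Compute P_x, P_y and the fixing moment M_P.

P_x = 0, P_y = 1100 N, M_P = 4070 N·m

ΣF_x = 0: P_x = 0.
ΣF_y = 0: P_y − 1100 = 0 → P_y = 1100 N.
ΣM about P: M_P − 1100·3.7 = 0 → M_P = 4070 N·m.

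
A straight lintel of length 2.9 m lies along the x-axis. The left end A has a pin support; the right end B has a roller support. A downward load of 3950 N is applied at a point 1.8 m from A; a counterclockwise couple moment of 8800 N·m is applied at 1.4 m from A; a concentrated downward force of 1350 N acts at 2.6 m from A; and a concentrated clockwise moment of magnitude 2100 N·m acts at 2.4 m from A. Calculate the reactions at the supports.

Taking moments about A: B_y·2.9 − 3950·1.8 + 8800 − 1350·2.6 − 2100 = 0 → B_y = 3920/2.9 = 1351.72 ≈ 1352 N.
ΣF_y = 0: A_y + 1351.72 − 3950 − 1350 = 0 → A_y = 3948 N.
ΣF_x = 0: no horizontal applied forces, so A_x = 0.

A_x = 0, A_y = 3948 N, B_y = 1352 N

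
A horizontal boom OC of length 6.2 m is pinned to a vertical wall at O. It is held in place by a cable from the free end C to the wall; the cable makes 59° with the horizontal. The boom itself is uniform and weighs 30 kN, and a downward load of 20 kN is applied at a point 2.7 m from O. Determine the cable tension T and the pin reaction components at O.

T = 27.66 kN, O_x = 14.25 kN, O_y = 26.29 kN

ΣM about O: T·sin59°·6.2 − 30·3.1 − 20·2.7 = 0 → T = 147/(6.2·0.857167) = 27.6605 ≈ 27.66 kN.
ΣF_x = 0: O_x − T·cos59° = 0 → O_x = 27.6605 × 0.515038 = 14.25 kN.
ΣF_y = 0: O_y + T·sin59° − 30 − 20 = 0 → O_y = 50 − 27.6605 × 0.857167 = 26.29 kN.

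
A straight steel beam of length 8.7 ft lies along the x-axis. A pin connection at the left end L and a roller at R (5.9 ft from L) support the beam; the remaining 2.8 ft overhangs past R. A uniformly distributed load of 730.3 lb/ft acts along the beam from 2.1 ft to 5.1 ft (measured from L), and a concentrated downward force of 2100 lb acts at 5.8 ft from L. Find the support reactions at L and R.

L_x = 0, L_y = 889.7 lb, R_y = 3401 lb

Resultant of the distributed load: 730.3 × 3 = 2190.9 lb at 3.6 ft from L.
ΣM about L: R_y·5.9 − (730.3·3)·3.6 − 2100·5.8 = 0 → R_y = 20067.24/5.9 = 3401.23 ≈ 3401 lb.
ΣF_y = 0: L_y + 3401.23 − 730.3·3 − 2100 = 0 → L_y = 889.7 lb.
ΣF_x = 0: no horizontal applied forces, so L_x = 0.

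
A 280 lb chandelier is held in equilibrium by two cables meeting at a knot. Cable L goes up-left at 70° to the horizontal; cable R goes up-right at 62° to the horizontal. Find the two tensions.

ΣF_x = 0: −T_L·cos70° + T_R·cos62° = 0 → T_R = 0.728522·T_L.
ΣF_y = 0: T_L·sin70° + T_R·sin62° = 280.
Substitute: T_L·(0.939693 + 0.728522·0.882948) = 280 → T_L = 176.886 ≈ 176.9 lb.
Then T_R = 0.728522 × 176.886 = 128.9 lb.

T_L = 176.9 lb, T_R = 128.9 lb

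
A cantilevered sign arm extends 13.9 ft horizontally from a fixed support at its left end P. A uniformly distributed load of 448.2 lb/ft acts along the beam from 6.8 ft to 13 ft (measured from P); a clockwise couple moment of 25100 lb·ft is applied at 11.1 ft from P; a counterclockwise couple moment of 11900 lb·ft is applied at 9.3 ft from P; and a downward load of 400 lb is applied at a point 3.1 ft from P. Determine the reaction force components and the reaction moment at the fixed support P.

Resultant of the distributed load: 448.2 × 6.2 = 2778.84 lb at 9.9 ft from P.
ΣF_x = 0: P_x = 0.
ΣF_y = 0: P_y − 448.2·6.2 − 400 = 0 → P_y = 3179 lb.
ΣM about P: M_P − (448.2·6.2)·9.9 − 25100 + 11900 − 400·3.1 = 0 → M_P = 41950 lb·ft.

P_x = 0, P_y = 3179 lb, M_P = 41950 lb·ft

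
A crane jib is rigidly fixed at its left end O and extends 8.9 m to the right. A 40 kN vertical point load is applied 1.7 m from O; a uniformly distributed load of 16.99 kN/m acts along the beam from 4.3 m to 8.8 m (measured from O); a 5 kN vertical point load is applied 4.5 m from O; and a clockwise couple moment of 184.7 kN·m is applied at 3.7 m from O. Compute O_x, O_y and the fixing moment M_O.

Resultant of the distributed load: 16.99 × 4.5 = 76.455 kN at 6.55 m from O.
ΣF_x = 0: O_x = 0.
ΣF_y = 0: O_y − 40 − 16.99·4.5 − 5 = 0 → O_y = 121.5 kN.
ΣM about O: M_O − 40·1.7 − (16.99·4.5)·6.55 − 5·4.5 − 184.7 = 0 → M_O = 776.0 kN·m.

O_x = 0, O_y = 121.5 kN, M_O = 776.0 kN·m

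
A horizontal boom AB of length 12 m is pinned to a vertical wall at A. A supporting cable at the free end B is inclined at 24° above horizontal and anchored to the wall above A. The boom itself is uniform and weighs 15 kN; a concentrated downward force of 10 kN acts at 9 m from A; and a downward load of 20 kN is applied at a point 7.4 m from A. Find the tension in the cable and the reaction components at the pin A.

T = 67.20 kN, A_x = 61.39 kN, A_y = 17.67 kN

ΣM about A: T·sin24°·12 − 15·6 − 10·9 − 20·7.4 = 0 → T = 328/(12·0.406737) = 67.2015 ≈ 67.20 kN.
ΣF_x = 0: A_x − T·cos24° = 0 → A_x = 67.2015 × 0.913545 = 61.39 kN.
ΣF_y = 0: A_y + T·sin24° − 15 − 10 − 20 = 0 → A_y = 45 − 67.2015 × 0.406737 = 17.67 kN.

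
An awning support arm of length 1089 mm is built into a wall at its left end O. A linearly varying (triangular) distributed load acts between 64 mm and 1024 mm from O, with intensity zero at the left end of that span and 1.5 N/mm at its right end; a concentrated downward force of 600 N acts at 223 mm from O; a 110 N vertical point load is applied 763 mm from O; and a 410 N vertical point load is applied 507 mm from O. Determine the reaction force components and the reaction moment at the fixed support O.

Resultant of the triangular load: ½ × 1.5 × 960 = 720 N, acting at 704 mm from O (one-third of the span from the peak).
ΣF_x = 0: O_x = 0.
ΣF_y = 0: O_y − ½·1.5·960 − 600 − 110 − 410 = 0 → O_y = 1840 N.
ΣM about O: M_O − (½·1.5·960)·704 − 600·223 − 110·763 − 410·507 = 0 → M_O = 932500 N·mm.

O_x = 0, O_y = 1840 N, M_O = 932500 N·mm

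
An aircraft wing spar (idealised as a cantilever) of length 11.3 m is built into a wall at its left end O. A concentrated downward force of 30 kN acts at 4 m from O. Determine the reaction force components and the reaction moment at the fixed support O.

O_x = 0, O_y = 30.00 kN, M_O = 120.0 kN·m

ΣF_x = 0: O_x = 0.
ΣF_y = 0: O_y − 30 = 0 → O_y = 30.00 kN.
ΣM about O: M_O − 30·4 = 0 → M_O = 120.0 kN·m.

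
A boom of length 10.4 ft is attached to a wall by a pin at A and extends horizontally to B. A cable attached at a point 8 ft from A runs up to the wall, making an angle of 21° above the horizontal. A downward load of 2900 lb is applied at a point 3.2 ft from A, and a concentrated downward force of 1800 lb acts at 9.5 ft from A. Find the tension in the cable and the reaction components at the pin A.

ΣM about A: T·sin21°·8 − 2900·3.2 − 1800·9.5 = 0 → T = 26380/(8·0.358368) = 9201.44 ≈ 9201 lb.
ΣF_x = 0: A_x − T·cos21° = 0 → A_x = 9201.44 × 0.93358 = 8590 lb.
ΣF_y = 0: A_y + T·sin21° − 2900 − 1800 = 0 → A_y = 4700 − 9201.44 × 0.358368 = 1402 lb.

T = 9201 lb, A_x = 8590 lb, A_y = 1402 lb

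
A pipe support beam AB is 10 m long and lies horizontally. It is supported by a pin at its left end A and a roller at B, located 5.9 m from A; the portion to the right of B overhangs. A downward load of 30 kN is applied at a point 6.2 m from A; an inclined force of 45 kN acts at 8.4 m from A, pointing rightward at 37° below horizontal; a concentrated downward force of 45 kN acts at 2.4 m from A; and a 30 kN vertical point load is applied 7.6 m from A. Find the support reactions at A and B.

Moments about A: B_y·5.9 − 30·6.2 − 45·sin37°·8.4 − 45·2.4 − 30·7.6 = 0 → B_y = 749.486/5.9 = 127.032 ≈ 127.0 kN.
ΣF_y = 0: A_y + 127.032 − 30 − 45·sin37° − 45 − 30 = 0 → A_y = 5.050 kN.
ΣF_x = 0: A_x + 45·cos37° = 0 → A_x = -35.94 kN.

A_x = -35.94 kN, A_y = 5.050 kN, B_y = 127.0 kN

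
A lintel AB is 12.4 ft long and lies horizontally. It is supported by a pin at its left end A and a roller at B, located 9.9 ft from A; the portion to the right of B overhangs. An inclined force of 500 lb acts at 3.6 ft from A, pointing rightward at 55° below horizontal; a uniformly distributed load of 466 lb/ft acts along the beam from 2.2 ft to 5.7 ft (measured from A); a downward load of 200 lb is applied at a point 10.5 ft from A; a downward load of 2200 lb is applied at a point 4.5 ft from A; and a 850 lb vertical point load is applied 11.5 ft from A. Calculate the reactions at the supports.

Resultant of the distributed load: 466 × 3.5 = 1631 lb at 3.95 ft from A.
Moments about A: B_y·9.9 − 500·sin55°·3.6 − (466·3.5)·3.95 − 200·10.5 − 2200·4.5 − 850·11.5 = 0 → B_y = 29691.9/9.9 = 2999.18 ≈ 2999 lb.
ΣF_y = 0: A_y + 2999.18 − 500·sin55° − 466·3.5 − 200 − 2200 − 850 = 0 → A_y = 2291 lb.
ΣF_x = 0: A_x + 500·cos55° = 0 → A_x = -286.8 lb.

A_x = -286.8 lb, A_y = 2291 lb, B_y = 2999 lb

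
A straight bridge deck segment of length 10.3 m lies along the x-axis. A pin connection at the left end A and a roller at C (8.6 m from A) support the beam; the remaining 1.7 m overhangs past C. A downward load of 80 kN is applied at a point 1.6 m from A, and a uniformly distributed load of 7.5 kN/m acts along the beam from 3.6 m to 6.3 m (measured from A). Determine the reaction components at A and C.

Resultant of the distributed load: 7.5 × 2.7 = 20.25 kN at 4.95 m from A.
Taking moments about A: C_y·8.6 − 80·1.6 − (7.5·2.7)·4.95 = 0 → C_y = 228.2375/8.6 = 26.5392 ≈ 26.54 kN.
ΣF_y = 0: A_y + 26.5392 − 80 − 7.5·2.7 = 0 → A_y = 73.71 kN.
ΣF_x = 0: no horizontal applied forces, so A_x = 0.

A_x = 0, A_y = 73.71 kN, C_y = 26.54 kN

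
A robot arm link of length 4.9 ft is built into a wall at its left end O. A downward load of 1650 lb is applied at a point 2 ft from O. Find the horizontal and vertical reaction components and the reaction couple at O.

O_x = 0, O_y = 1650 lb, M_O = 3300 lb·ft

ΣF_x = 0: O_x = 0.
ΣF_y = 0: O_y − 1650 = 0 → O_y = 1650 lb.
ΣM about O: M_O − 1650·2 = 0 → M_O = 3300 lb·ft.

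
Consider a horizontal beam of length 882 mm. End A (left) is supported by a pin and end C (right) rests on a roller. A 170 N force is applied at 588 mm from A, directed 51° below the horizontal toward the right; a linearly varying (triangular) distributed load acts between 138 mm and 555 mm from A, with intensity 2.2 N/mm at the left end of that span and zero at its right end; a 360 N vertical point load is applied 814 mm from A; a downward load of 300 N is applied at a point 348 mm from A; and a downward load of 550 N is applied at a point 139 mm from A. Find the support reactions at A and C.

A_x = -107.0 N, A_y = 1031 N, C_y = 769.4 N

Resultant of the triangular load: ½ × 2.2 × 417 = 458.7 N, acting at 277 mm from A (one-third of the span from the peak).
Moments about A: C_y·882 − 170·sin51°·588 − (½·2.2·417)·277 − 360·814 − 300·348 − 550·139 = 0 → C_y = 678633/882 = 769.425 ≈ 769.4 N.
ΣF_y = 0: A_y + 769.425 − 170·sin51° − ½·2.2·417 − 360 − 300 − 550 = 0 → A_y = 1031 N.
ΣF_x = 0: A_x + 170·cos51° = 0 → A_x = -107.0 N.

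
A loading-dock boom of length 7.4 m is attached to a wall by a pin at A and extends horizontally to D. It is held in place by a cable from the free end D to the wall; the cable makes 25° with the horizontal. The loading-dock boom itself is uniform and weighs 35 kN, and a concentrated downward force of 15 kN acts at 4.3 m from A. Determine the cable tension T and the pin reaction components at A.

ΣM about A: T·sin25°·7.4 − 35·3.7 − 15·4.3 = 0 → T = 194/(7.4·0.422618) = 62.0329 ≈ 62.03 kN.
ΣF_x = 0: A_x − T·cos25° = 0 → A_x = 62.0329 × 0.906308 = 56.22 kN.
ΣF_y = 0: A_y + T·sin25° − 35 − 15 = 0 → A_y = 50 − 62.0329 × 0.422618 = 23.78 kN.

T = 62.03 kN, A_x = 56.22 kN, A_y = 23.78 kN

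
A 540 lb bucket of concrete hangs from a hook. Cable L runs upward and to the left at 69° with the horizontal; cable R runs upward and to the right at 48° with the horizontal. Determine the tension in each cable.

T_L = 405.5 lb, T_R = 217.2 lb

ΣF_x = 0: −T_L·cos69° + T_R·cos48° = 0 → T_R = 0.535572·T_L.
ΣF_y = 0: T_L·sin69° + T_R·sin48° = 540.
Substitute: T_L·(0.93358 + 0.535572·0.743145) = 540 → T_L = 405.531 ≈ 405.5 lb.
Then T_R = 0.535572 × 405.531 = 217.2 lb.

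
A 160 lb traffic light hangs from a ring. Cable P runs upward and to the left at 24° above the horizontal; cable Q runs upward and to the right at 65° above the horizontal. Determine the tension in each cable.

ΣF_x = 0: −T_P·cos24° + T_Q·cos65° = 0 → T_Q = 2.16163·T_P.
ΣF_y = 0: T_P·sin24° + T_Q·sin65° = 160.
Substitute: T_P·(0.406737 + 2.16163·0.906308) = 160 → T_P = 67.6293 ≈ 67.63 lb.
Then T_Q = 2.16163 × 67.6293 = 146.2 lb.

T_P = 67.63 lb, T_Q = 146.2 lb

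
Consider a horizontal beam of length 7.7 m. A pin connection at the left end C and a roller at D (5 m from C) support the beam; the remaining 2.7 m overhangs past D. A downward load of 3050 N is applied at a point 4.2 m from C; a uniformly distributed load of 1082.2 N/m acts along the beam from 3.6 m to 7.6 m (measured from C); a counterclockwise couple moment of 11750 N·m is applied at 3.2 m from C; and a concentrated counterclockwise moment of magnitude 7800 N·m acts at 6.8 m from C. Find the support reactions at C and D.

Resultant of the distributed load: 1082.2 × 4 = 4328.8 N at 5.6 m from C.
ΣM about C: D_y·5 − 3050·4.2 − (1082.2·4)·5.6 + 11750 + 7800 = 0 → D_y = 17501.28/5 = 3500.26 ≈ 3500 N.
ΣF_y = 0: C_y + 3500.26 − 3050 − 1082.2·4 = 0 → C_y = 3879 N.
ΣF_x = 0: no horizontal applied forces, so C_x = 0.

C_x = 0, C_y = 3879 N, D_y = 3500 N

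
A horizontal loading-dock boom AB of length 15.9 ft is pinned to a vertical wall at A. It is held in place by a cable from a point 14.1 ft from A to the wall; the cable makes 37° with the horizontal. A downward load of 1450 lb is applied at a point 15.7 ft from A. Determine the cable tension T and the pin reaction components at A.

T = 2683 lb, A_x = 2143 lb, A_y = -164.5 lb

ΣM about A: T·sin37°·14.1 − 1450·15.7 = 0 → T = 22765/(14.1·0.601815) = 2682.78 ≈ 2683 lb.
ΣF_x = 0: A_x − T·cos37° = 0 → A_x = 2682.78 × 0.798636 = 2143 lb.
ΣF_y = 0: A_y + T·sin37° − 1450 = 0 → A_y = 1450 − 2682.78 × 0.601815 = -164.5 lb.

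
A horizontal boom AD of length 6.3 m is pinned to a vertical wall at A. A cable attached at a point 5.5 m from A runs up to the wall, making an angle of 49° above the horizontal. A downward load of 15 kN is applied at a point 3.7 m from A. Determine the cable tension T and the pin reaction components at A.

T = 13.37 kN, A_x = 8.772 kN, A_y = 4.909 kN

ΣM about A: T·sin49°·5.5 − 15·3.7 = 0 → T = 55.5/(5.5·0.75471) = 13.3706 ≈ 13.37 kN.
ΣF_x = 0: A_x − T·cos49° = 0 → A_x = 13.3706 × 0.656059 = 8.772 kN.
ΣF_y = 0: A_y + T·sin49° − 15 = 0 → A_y = 15 − 13.3706 × 0.75471 = 4.909 kN.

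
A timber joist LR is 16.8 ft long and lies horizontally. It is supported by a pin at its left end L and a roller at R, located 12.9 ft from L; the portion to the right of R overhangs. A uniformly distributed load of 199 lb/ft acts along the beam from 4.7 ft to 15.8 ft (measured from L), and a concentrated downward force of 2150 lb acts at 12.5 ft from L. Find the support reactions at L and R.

Resultant of the distributed load: 199 × 11.1 = 2208.9 lb at 10.25 ft from L.
Moments about L: R_y·12.9 − (199·11.1)·10.25 − 2150·12.5 = 0 → R_y = 49516.225/12.9 = 3838.47 ≈ 3838 lb.
ΣF_y = 0: L_y + 3838.47 − 199·11.1 − 2150 = 0 → L_y = 520.4 lb.
ΣF_x = 0: no horizontal applied forces, so L_x = 0.

L_x = 0, L_y = 520.4 lb, R_y = 3838 lb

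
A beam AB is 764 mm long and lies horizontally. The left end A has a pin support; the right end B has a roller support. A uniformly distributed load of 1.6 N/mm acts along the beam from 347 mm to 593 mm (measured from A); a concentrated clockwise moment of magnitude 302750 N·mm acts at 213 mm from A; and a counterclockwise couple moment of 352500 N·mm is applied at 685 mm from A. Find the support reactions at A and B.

A_x = 0, A_y = 216.6 N, B_y = 177.0 N

Resultant of the distributed load: 1.6 × 246 = 393.6 N at 470 mm from A.
ΣM about A: B_y·764 − (1.6·246)·470 − 302750 + 352500 = 0 → B_y = 135242/764 = 177.018 ≈ 177.0 N.
ΣF_y = 0: A_y + 177.018 − 1.6·246 = 0 → A_y = 216.6 N.
ΣF_x = 0: no horizontal applied forces, so A_x = 0.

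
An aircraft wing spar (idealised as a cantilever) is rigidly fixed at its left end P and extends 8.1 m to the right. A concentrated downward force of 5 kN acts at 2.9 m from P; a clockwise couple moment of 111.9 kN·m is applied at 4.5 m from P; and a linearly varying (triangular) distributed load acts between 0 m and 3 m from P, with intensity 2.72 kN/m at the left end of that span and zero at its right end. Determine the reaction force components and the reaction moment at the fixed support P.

Resultant of the triangular load: ½ × 2.72 × 3 = 4.08 kN, acting at 1 m from P (one-third of the span from the peak).
ΣF_x = 0: P_x = 0.
ΣF_y = 0: P_y − 5 − ½·2.72·3 = 0 → P_y = 9.080 kN.
ΣM about P: M_P − 5·2.9 − 111.9 − (½·2.72·3)·1 = 0 → M_P = 130.5 kN·m.

P_x = 0, P_y = 9.080 kN, M_P = 130.5 kN·m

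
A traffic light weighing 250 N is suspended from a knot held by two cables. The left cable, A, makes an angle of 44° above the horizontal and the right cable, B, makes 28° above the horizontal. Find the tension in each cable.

T_A = 232.1 N, T_B = 189.1 N

ΣF_x = 0: −T_A·cos44° + T_B·cos28° = 0 → T_B = 0.814703·T_A.
ΣF_y = 0: T_A·sin44° + T_B·sin28° = 250.
Substitute: T_A·(0.694658 + 0.814703·0.469472) = 250 → T_A = 232.096 ≈ 232.1 N.
Then T_B = 0.814703 × 232.096 = 189.1 N.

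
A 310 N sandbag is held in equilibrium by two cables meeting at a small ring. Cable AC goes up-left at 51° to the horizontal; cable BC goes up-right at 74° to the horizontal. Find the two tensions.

ΣF_x = 0: −T_AC·cos51° + T_BC·cos74° = 0 → T_BC = 2.28315·T_AC.
ΣF_y = 0: T_AC·sin51° + T_BC·sin74° = 310.
Substitute: T_AC·(0.777146 + 2.28315·0.961262) = 310 → T_AC = 104.312 ≈ 104.3 N.
Then T_BC = 2.28315 × 104.312 = 238.2 N.

T_AC = 104.3 N, T_BC = 238.2 N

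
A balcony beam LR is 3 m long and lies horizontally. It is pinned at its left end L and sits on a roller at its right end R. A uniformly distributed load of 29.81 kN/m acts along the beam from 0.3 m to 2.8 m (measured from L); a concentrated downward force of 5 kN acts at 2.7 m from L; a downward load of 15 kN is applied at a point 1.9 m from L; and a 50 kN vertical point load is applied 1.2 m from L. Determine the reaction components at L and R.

L_x = 0, L_y = 72.02 kN, R_y = 72.50 kN

Resultant of the distributed load: 29.81 × 2.5 = 74.525 kN at 1.55 m from L.
Moments about L: R_y·3 − (29.81·2.5)·1.55 − 5·2.7 − 15·1.9 − 50·1.2 = 0 → R_y = 217.51375/3 = 72.5046 ≈ 72.50 kN.
ΣF_y = 0: L_y + 72.5046 − 29.81·2.5 − 5 − 15 − 50 = 0 → L_y = 72.02 kN.
ΣF_x = 0: no horizontal applied forces, so L_x = 0.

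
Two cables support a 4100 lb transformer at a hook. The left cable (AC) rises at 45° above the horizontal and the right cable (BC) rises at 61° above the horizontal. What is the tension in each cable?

ΣF_x = 0: −T_AC·cos45° + T_BC·cos61° = 0 → T_BC = 1.45852·T_AC.
ΣF_y = 0: T_AC·sin45° + T_BC·sin61° = 4100.
Substitute: T_AC·(0.707107 + 1.45852·0.87462) = 4100 → T_AC = 2067.83 ≈ 2068 lb.
Then T_BC = 1.45852 × 2067.83 = 3016 lb.

T_AC = 2068 lb, T_BC = 3016 lb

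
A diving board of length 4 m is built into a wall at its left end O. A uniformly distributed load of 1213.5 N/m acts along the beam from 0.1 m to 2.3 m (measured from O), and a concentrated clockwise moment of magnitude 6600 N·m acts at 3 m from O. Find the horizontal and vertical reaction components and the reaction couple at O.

Resultant of the distributed load: 1213.5 × 2.2 = 2669.7 N at 1.2 m from O.
ΣF_x = 0: O_x = 0.
ΣF_y = 0: O_y − 1213.5·2.2 = 0 → O_y = 2670 N.
ΣM about O: M_O − (1213.5·2.2)·1.2 − 6600 = 0 → M_O = 9804 N·m.

O_x = 0, O_y = 2670 N, M_O = 9804 N·m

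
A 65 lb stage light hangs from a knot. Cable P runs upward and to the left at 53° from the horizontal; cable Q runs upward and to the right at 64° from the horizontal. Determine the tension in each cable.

T_P = 31.98 lb, T_Q = 43.90 lb

ΣF_x = 0: −T_P·cos53° + T_Q·cos64° = 0 → T_Q = 1.37284·T_P.
ΣF_y = 0: T_P·sin53° + T_Q·sin64° = 65.
Substitute: T_P·(0.798636 + 1.37284·0.898794) = 65 → T_P = 31.9797 ≈ 31.98 lb.
Then T_Q = 1.37284 × 31.9797 = 43.90 lb.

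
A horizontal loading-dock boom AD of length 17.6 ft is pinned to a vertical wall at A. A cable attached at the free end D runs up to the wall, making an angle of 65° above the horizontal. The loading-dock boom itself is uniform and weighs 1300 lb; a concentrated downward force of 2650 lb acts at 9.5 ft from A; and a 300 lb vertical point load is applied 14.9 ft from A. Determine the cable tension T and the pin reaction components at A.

ΣM about A: T·sin65°·17.6 − 1300·8.8 − 2650·9.5 − 300·14.9 = 0 → T = 41085/(17.6·0.906308) = 2575.7 ≈ 2576 lb.
ΣF_x = 0: A_x − T·cos65° = 0 → A_x = 2575.7 × 0.422618 = 1089 lb.
ΣF_y = 0: A_y + T·sin65° − 1300 − 2650 − 300 = 0 → A_y = 4250 − 2575.7 × 0.906308 = 1916 lb.

T = 2576 lb, A_x = 1089 lb, A_y = 1916 lb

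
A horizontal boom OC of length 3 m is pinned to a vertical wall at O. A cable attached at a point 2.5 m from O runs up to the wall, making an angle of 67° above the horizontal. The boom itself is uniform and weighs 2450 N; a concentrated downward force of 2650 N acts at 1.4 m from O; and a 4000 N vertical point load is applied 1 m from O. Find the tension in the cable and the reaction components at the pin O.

T = 4947 N, O_x = 1933 N, O_y = 4546 N

ΣM about O: T·sin67°·2.5 − 2450·1.5 − 2650·1.4 − 4000·1 = 0 → T = 11385/(2.5·0.920505) = 4947.28 ≈ 4947 N.
ΣF_x = 0: O_x − T·cos67° = 0 → O_x = 4947.28 × 0.390731 = 1933 N.
ΣF_y = 0: O_y + T·sin67° − 2450 − 2650 − 4000 = 0 → O_y = 9100 − 4947.28 × 0.920505 = 4546 N.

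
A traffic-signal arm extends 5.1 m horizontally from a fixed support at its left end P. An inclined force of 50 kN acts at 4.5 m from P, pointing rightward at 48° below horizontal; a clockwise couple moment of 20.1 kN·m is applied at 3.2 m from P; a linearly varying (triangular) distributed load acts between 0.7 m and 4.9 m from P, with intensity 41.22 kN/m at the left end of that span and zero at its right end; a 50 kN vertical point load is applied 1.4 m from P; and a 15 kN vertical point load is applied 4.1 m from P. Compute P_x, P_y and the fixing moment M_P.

Resultant of the triangular load: ½ × 41.22 × 4.2 = 86.562 kN, acting at 2.1 m from P (one-third of the span from the peak).
ΣF_x = 0: P_x + 50·cos48° = 0 → P_x = -33.46 kN.
ΣF_y = 0: P_y − 50·sin48° − ½·41.22·4.2 − 50 − 15 = 0 → P_y = 188.7 kN.
ΣM about P: M_P − 50·sin48°·4.5 − 20.1 − (½·41.22·4.2)·2.1 − 50·1.4 − 15·4.1 = 0 → M_P = 500.6 kN·m.

P_x = -33.46 kN, P_y = 188.7 kN, M_P = 500.6 kN·m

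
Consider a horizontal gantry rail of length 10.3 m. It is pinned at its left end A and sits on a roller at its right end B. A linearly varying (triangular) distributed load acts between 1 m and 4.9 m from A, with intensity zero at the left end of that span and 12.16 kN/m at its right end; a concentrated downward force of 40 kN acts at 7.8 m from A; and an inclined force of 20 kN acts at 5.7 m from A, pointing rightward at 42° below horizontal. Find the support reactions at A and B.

Resultant of the triangular load: ½ × 12.16 × 3.9 = 23.712 kN, acting at 3.6 m from A (one-third of the span from the peak).
ΣM about A: B_y·10.3 − (½·12.16·3.9)·3.6 − 40·7.8 − 20·sin42°·5.7 = 0 → B_y = 473.644/10.3 = 45.9849 ≈ 45.98 kN.
ΣF_y = 0: A_y + 45.9849 − ½·12.16·3.9 − 40 − 20·sin42° = 0 → A_y = 31.11 kN.
ΣF_x = 0: A_x + 20·cos42° = 0 → A_x = -14.86 kN.

A_x = -14.86 kN, A_y = 31.11 kN, B_y = 45.98 kN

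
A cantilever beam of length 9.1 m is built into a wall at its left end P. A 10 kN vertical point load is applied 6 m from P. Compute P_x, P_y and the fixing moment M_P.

ΣF_x = 0: P_x = 0.
ΣF_y = 0: P_y − 10 = 0 → P_y = 10.00 kN.
ΣM about P: M_P − 10·6 = 0 → M_P = 60.00 kN·m.

P_x = 0, P_y = 10.00 kN, M_P = 60.00 kN·m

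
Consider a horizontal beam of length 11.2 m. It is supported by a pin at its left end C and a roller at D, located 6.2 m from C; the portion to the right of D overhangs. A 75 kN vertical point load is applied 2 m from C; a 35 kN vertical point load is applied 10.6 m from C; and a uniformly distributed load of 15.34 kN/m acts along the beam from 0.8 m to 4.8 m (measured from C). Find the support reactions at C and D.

Resultant of the distributed load: 15.34 × 4 = 61.36 kN at 2.8 m from C.
ΣM about C: D_y·6.2 − 75·2 − 35·10.6 − (15.34·4)·2.8 = 0 → D_y = 692.808/6.2 = 111.743 ≈ 111.7 kN.
ΣF_y = 0: C_y + 111.743 − 75 − 35 − 15.34·4 = 0 → C_y = 59.62 kN.
ΣF_x = 0: no horizontal applied forces, so C_x = 0.

C_x = 0, C_y = 59.62 kN, D_y = 111.7 kN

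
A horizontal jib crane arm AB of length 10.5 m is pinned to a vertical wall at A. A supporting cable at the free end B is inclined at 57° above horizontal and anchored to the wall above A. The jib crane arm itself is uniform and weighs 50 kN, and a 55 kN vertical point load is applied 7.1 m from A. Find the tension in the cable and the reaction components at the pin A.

T = 74.15 kN, A_x = 40.39 kN, A_y = 42.81 kN

ΣM about A: T·sin57°·10.5 − 50·5.25 − 55·7.1 = 0 → T = 653/(10.5·0.838671) = 74.1536 ≈ 74.15 kN.
ΣF_x = 0: A_x − T·cos57° = 0 → A_x = 74.1536 × 0.544639 = 40.39 kN.
ΣF_y = 0: A_y + T·sin57° − 50 − 55 = 0 → A_y = 105 − 74.1536 × 0.838671 = 42.81 kN.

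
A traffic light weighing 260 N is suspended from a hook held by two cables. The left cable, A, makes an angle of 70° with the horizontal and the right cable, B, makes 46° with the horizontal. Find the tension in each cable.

ΣF_x = 0: −T_A·cos70° + T_B·cos46° = 0 → T_B = 0.492357·T_A.
ΣF_y = 0: T_A·sin70° + T_B·sin46° = 260.
Substitute: T_A·(0.939693 + 0.492357·0.71934) = 260 → T_A = 200.948 ≈ 200.9 N.
Then T_B = 0.492357 × 200.948 = 98.94 N.

T_A = 200.9 N, T_B = 98.94 N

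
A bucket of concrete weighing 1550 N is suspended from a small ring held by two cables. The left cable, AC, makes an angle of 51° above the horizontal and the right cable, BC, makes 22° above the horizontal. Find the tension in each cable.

ΣF_x = 0: −T_AC·cos51° + T_BC·cos22° = 0 → T_BC = 0.678744·T_AC.
ΣF_y = 0: T_AC·sin51° + T_BC·sin22° = 1550.
Substitute: T_AC·(0.777146 + 0.678744·0.374607) = 1550 → T_AC = 1502.8 ≈ 1503 N.
Then T_BC = 0.678744 × 1502.8 = 1020 N.

T_AC = 1503 N, T_BC = 1020 N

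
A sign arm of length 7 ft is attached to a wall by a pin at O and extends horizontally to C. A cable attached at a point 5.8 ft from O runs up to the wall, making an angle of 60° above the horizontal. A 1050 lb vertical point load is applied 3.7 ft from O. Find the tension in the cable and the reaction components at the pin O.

ΣM about O: T·sin60°·5.8 − 1050·3.7 = 0 → T = 3885/(5.8·0.866025) = 773.451 ≈ 773.5 lb.
ΣF_x = 0: O_x − T·cos60° = 0 → O_x = 773.451 × 0.5 = 386.7 lb.
ΣF_y = 0: O_y + T·sin60° − 1050 = 0 → O_y = 1050 − 773.451 × 0.866025 = 380.2 lb.

T = 773.5 lb, O_x = 386.7 lb, O_y = 380.2 lb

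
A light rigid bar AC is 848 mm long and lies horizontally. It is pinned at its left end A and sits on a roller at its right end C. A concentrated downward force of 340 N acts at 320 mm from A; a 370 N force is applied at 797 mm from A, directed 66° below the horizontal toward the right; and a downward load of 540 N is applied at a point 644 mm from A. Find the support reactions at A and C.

Moments about A: C_y·848 − 340·320 − 370·sin66°·797 − 540·644 = 0 → C_y = 725955/848 = 856.079 ≈ 856.1 N.
ΣF_y = 0: A_y + 856.079 − 340 − 370·sin66° − 540 = 0 → A_y = 361.9 N.
ΣF_x = 0: A_x + 370·cos66° = 0 → A_x = -150.5 N.

A_x = -150.5 N, A_y = 361.9 N, C_y = 856.1 N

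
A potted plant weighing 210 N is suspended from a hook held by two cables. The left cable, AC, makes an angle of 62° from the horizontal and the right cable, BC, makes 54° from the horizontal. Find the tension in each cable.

T_AC = 137.3 N, T_BC = 109.7 N

ΣF_x = 0: −T_AC·cos62° + T_BC·cos54° = 0 → T_BC = 0.798713·T_AC.
ΣF_y = 0: T_AC·sin62° + T_BC·sin54° = 210.
Substitute: T_AC·(0.882948 + 0.798713·0.809017) = 210 → T_AC = 137.334 ≈ 137.3 N.
Then T_BC = 0.798713 × 137.334 = 109.7 N.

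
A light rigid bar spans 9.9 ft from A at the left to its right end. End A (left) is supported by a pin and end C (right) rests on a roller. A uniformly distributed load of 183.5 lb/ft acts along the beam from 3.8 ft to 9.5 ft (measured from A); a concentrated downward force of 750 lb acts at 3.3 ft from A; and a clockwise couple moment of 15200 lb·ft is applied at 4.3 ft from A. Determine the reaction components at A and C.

A_x = 0, A_y = -692.0 lb, C_y = 2488 lb

Resultant of the distributed load: 183.5 × 5.7 = 1045.95 lb at 6.65 ft from A.
ΣM about A: C_y·9.9 − (183.5·5.7)·6.65 − 750·3.3 − 15200 = 0 → C_y = 24630.5675/9.9 = 2487.94 ≈ 2488 lb.
ΣF_y = 0: A_y + 2487.94 − 183.5·5.7 − 750 = 0 → A_y = -692.0 lb.
ΣF_x = 0: no horizontal applied forces, so A_x = 0.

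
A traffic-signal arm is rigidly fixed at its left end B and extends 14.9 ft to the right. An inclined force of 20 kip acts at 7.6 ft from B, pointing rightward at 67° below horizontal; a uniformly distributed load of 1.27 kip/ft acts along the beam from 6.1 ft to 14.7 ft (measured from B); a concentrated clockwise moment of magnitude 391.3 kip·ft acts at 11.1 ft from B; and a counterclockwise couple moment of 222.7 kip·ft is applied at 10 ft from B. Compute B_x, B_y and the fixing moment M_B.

Resultant of the distributed load: 1.27 × 8.6 = 10.922 kip at 10.4 ft from B.
ΣF_x = 0: B_x + 20·cos67° = 0 → B_x = -7.815 kip.
ΣF_y = 0: B_y − 20·sin67° − 1.27·8.6 = 0 → B_y = 29.33 kip.
ΣM about B: M_B − 20·sin67°·7.6 − (1.27·8.6)·10.4 − 391.3 + 222.7 = 0 → M_B = 422.1 kip·ft.

B_x = -7.815 kip, B_y = 29.33 kip, M_B = 422.1 kip·ft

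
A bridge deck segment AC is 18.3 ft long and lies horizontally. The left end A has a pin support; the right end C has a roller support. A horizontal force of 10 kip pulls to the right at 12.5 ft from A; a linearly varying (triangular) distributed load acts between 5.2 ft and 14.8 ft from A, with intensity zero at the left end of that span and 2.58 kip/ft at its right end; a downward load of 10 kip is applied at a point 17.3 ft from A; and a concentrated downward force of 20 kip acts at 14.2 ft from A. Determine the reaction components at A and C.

Resultant of the triangular load: ½ × 2.58 × 9.6 = 12.384 kip, acting at 11.6 ft from A (one-third of the span from the peak).
Taking moments about A: C_y·18.3 − (½·2.58·9.6)·11.6 − 10·17.3 − 20·14.2 = 0 → C_y = 600.6544/18.3 = 32.8226 ≈ 32.82 kip.
ΣF_y = 0: A_y + 32.8226 − ½·2.58·9.6 − 10 − 20 = 0 → A_y = 9.561 kip.
ΣF_x = 0: A_x + 10 = 0 → A_x = -10.00 kip.

A_x = -10.00 kip, A_y = 9.561 kip, C_y = 32.82 kip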